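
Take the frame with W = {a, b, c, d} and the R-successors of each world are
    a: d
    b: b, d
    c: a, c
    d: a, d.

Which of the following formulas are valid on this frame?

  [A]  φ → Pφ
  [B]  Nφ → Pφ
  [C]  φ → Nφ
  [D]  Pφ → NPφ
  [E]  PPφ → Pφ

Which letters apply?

B

R is not reflexive: not a R a.
R is not transitive: a R d and d R a but not a R a.
R is not euclidean: b R d and b R b but not d R b.
R is serial: every world has an R-successor.
R is not a subset of the identity: a R d with a ≠ d.
(A) the dual of axiom T: valid iff R is reflexive. R is not reflexive — not valid.
(B) Nφ → Pφ (axiom D) characterises the serial frames. R is serial — valid.
(C) φ → Nφ is valid only on frames where every R-edge is a self-loop. Here R ⊄ identity — not valid.
(D) Pφ → NPφ is axiom 5; it is valid on a frame exactly when R is euclidean. R is not euclidean, so not valid.
(E) PPφ → Pφ is the dual of axiom 4; it is valid on a frame exactly when R is transitive. R is not transitive, so not valid.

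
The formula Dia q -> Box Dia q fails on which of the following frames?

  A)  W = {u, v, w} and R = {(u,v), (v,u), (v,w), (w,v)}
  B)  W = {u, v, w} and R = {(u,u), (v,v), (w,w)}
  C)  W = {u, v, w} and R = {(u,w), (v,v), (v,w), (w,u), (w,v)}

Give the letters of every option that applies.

A, C

The schema Dia q -> Box Dia q is axiom 5; it is valid on a frame iff R is euclidean.
(A) R is not euclidean (v R u and v R w but not u R w), so the schema fails here.
(B) R is euclidean (any two R-successors of the same world are R-related), so the schema is valid here.
(C) R is not euclidean (w R u and w R v but not u R v), so the schema fails here.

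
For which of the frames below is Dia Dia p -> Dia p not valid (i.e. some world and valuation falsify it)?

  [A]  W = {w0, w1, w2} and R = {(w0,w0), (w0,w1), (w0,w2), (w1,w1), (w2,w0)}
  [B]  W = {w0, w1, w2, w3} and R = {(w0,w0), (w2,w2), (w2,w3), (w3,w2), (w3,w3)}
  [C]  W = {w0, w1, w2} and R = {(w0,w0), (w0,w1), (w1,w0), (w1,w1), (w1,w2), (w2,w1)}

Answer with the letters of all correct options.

A, C

The schema Dia Dia p -> Dia p is the dual of axiom 4; it is valid on a frame iff R is transitive.
(A) R is not transitive (w2 R w0 and w0 R w1 but not w2 R w1), so the schema fails here.
(B) R is transitive (R is closed under composition), so the schema is valid here.
(C) R is not transitive (w0 R w1 and w1 R w2 but not w0 R w2), so the schema fails here.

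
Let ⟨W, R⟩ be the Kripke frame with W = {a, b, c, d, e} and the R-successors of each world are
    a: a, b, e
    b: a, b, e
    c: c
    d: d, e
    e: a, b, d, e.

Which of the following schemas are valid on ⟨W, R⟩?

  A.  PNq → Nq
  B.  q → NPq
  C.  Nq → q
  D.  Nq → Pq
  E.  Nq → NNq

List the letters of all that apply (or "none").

R is reflexive: each world relates to itself.
R is symmetric: every R-edge is matched by its reverse.
R is not transitive: a R e and e R d but not a R d.
R is not euclidean: e R a and e R d but not a R d.
R is serial: every world has an R-successor.
(A) PNq → Nq (the dual of axiom 5) characterises the euclidean frames. R is not euclidean — not valid.
(B) q → NPq is axiom B, which corresponds to symmetry. R is symmetric — valid.
(C) Nq → q (axiom T) characterises the reflexive frames. R is reflexive — valid.
(D) Nq → Pq (axiom D) characterises the serial frames. R is serial — valid.
(E) Nq → NNq is axiom 4, which corresponds to transitivity. R is not transitive — not valid.

B, C, D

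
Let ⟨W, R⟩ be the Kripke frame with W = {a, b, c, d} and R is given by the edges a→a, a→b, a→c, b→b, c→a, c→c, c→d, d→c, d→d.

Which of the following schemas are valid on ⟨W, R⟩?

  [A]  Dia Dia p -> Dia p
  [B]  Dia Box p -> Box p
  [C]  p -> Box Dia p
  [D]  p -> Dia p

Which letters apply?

D

R is reflexive: each world relates to itself.
R is not symmetric: a R b but not b R a.
R is not transitive: a R c and c R d but not a R d.
R is not euclidean: a R b and a R a but not b R a.
(A) Dia Dia p -> Dia p is the dual of axiom 4; it is valid on a frame exactly when R is transitive. R is not transitive, so not valid.
(B) Dia Box p -> Box p is the dual of axiom 5; it is valid on a frame exactly when R is euclidean. R is not euclidean, so not valid.
(C) p -> Box Dia p (axiom B) characterises the symmetric frames. R is not symmetric — not valid.
(D) p -> Dia p is the dual of axiom T, which corresponds to reflexivity. R is reflexive — valid.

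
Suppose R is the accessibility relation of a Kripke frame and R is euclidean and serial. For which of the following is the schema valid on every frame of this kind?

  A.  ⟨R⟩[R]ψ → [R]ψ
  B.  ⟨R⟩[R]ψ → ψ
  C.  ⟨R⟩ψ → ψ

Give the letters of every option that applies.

(A) ⟨R⟩[R]ψ → [R]ψ (the dual of axiom 5) characterises the euclidean frames. Every such R is euclidean — valid.
(B) ⟨R⟩[R]ψ → ψ is the dual of axiom B; it is valid on a frame exactly when R is symmetric. Such an R need not be symmetric, so not valid.
(C) ⟨R⟩ψ → ψ (the converse of T) corresponds to R being a subset of the identity. Such an R need not be a subset of the identity, so not valid.

A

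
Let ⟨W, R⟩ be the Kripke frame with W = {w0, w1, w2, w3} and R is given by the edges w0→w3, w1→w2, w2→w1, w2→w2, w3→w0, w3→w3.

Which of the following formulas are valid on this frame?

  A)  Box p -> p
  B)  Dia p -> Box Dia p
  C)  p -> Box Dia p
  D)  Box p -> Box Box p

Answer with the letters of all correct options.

C

R is not reflexive: not w0 R w0.
R is symmetric: every R-edge is matched by its reverse.
R is not transitive: w0 R w3 and w3 R w0 but not w0 R w0.
R is not euclidean: w2 R w1 and w2 R w1 but not w1 R w1.
(A) Box p -> p is axiom T, which corresponds to reflexivity. R is not reflexive — not valid.
(B) Dia p -> Box Dia p (axiom 5) characterises the euclidean frames. R is not euclidean — not valid.
(C) p -> Box Dia p (axiom B) characterises the symmetric frames. R is symmetric — valid.
(D) Box p -> Box Box p is axiom 4; it is valid on a frame exactly when R is transitive. R is not transitive, so not valid.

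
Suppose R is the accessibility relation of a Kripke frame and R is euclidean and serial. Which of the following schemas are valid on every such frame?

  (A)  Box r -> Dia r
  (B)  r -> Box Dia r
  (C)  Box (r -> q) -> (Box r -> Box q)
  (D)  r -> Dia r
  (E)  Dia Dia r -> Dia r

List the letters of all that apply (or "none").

A, C

(A) axiom D: valid iff R is serial. Every such R is serial — valid.
(B) axiom B: valid iff R is symmetric. Such an R need not be symmetric — not valid.
(C) this is just K, valid on every normal frame.
(D) r -> Dia r is the dual of axiom T, which corresponds to reflexivity. Such an R need not be reflexive — not valid.
(E) the dual of axiom 4: valid iff R is transitive. Such an R need not be transitive — not valid.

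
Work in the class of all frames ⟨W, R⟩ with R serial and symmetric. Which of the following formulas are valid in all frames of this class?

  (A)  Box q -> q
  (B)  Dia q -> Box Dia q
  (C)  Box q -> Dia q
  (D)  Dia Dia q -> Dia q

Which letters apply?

(A) Box q -> q is axiom T; it is valid on a frame exactly when R is reflexive. Such an R need not be reflexive, so not valid.
(B) Dia q -> Box Dia q is axiom 5, which corresponds to the euclidean property. Such an R need not be euclidean — not valid.
(C) Box q -> Dia q is axiom D; it is valid on a frame exactly when R is serial. Every such R is serial, so valid.
(D) Dia Dia q -> Dia q is the dual of axiom 4, which corresponds to transitivity. Such an R need not be transitive — not valid.

C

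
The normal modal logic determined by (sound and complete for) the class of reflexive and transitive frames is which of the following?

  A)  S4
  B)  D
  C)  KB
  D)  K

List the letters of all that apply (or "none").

(A) S4 is determined by exactly this class.
(B) D is determined by the class of serial frames.
(C) KB is determined by the class of symmetric frames.
(D) K is determined by the class of arbitrary frames.

A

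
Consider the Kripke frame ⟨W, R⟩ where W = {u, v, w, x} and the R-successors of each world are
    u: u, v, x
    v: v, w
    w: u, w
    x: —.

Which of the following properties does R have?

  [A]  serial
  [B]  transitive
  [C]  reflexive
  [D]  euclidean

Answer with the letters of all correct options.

none

(A) not serial: x has no R-successor.
(B) not transitive: u R v and v R w but not u R w.
(C) not reflexive: not x R x.
(D) not euclidean: u R v and u R u but not v R u.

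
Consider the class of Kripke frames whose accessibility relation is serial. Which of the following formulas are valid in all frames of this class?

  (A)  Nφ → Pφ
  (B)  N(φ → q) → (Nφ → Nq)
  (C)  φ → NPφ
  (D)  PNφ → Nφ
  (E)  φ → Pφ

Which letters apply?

(A) Nφ → Pφ is axiom D; it is valid on a frame exactly when R is serial. Every such R is serial, so valid.
(B) N(φ → q) → (Nφ → Nq) is axiom K, valid on every Kripke frame — valid.
(C) φ → NPφ (axiom B) characterises the symmetric frames. Such an R need not be symmetric — not valid.
(D) PNφ → Nφ is the dual of axiom 5, which corresponds to the euclidean property. Such an R need not be euclidean — not valid.
(E) φ → Pφ is the dual of axiom T; it is valid on a frame exactly when R is reflexive. Such an R need not be reflexive, so not valid.

A, B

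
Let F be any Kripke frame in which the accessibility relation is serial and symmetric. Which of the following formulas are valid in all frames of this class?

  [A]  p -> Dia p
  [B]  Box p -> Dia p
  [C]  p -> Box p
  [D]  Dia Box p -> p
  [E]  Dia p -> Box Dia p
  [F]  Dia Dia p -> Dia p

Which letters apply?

(A) the dual of axiom T: valid iff R is reflexive. Such an R need not be reflexive — not valid.
(B) Box p -> Dia p is axiom D; it is valid on a frame exactly when R is serial. Every such R is serial, so valid.
(C) p -> Box p is equivalent to ◇p→p; it holds exactly when R ⊆ identity. Such an R need not be a subset of the identity — not valid.
(D) the dual of axiom B: valid iff R is symmetric. Every such R is symmetric — valid.
(E) Dia p -> Box Dia p is axiom 5; it is valid on a frame exactly when R is euclidean. Such an R need not be euclidean, so not valid.
(F) Dia Dia p -> Dia p is the dual of axiom 4, which corresponds to transitivity. Such an R need not be transitive — not valid.

B, D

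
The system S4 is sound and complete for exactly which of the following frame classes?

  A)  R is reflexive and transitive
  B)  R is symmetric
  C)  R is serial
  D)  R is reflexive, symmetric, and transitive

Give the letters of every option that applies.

A

(A) S4 is sound and complete for exactly this class.
(B) this class determines KB, not S4.
(C) this class determines D, not S4.
(D) this class determines S5, not S4.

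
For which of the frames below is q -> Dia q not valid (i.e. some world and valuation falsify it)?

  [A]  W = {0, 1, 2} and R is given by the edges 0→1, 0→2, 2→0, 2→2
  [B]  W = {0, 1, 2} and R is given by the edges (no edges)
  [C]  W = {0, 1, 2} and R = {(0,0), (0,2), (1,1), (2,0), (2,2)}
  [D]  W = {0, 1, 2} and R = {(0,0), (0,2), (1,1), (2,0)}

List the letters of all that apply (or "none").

A, B, D

The schema q -> Dia q is the dual of axiom T; it is valid on a frame iff R is reflexive.
(A) R is not reflexive (not 0 R 0), so the schema fails here.
(B) R is not reflexive (not 0 R 0), so the schema fails here.
(C) R is reflexive (each world relates to itself), so the schema is valid here.
(D) R is not reflexive (not 2 R 2), so the schema fails here.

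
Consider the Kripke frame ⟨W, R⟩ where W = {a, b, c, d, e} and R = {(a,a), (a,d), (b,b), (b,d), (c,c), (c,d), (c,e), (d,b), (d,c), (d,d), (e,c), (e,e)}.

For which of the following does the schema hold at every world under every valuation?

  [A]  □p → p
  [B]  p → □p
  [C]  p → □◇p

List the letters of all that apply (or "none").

A

R is reflexive: each world relates to itself.
R is not symmetric: a R d but not d R a.
R is not a subset of the identity: a R d with a ≠ d.
(A) □p → p is axiom T, which corresponds to reflexivity. R is reflexive — valid.
(B) p → □p is valid only on frames where every R-edge is a self-loop. Here R ⊄ identity — not valid.
(C) axiom B: valid iff R is symmetric. R is not symmetric — not valid.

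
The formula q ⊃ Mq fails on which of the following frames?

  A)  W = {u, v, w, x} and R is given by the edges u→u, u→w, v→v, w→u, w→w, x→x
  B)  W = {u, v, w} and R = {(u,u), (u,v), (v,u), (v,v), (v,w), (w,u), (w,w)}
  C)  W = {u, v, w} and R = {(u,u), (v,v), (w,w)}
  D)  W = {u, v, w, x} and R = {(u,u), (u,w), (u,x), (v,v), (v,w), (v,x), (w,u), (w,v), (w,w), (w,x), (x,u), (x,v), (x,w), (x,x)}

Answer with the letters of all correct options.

none

The schema q ⊃ Mq is the dual of axiom T; it is valid on a frame iff R is reflexive.
(A) R is reflexive (each world relates to itself), so the schema is valid here.
(B) R is reflexive (each world relates to itself), so the schema is valid here.
(C) R is reflexive (each world relates to itself), so the schema is valid here.
(D) R is reflexive (each world relates to itself), so the schema is valid here.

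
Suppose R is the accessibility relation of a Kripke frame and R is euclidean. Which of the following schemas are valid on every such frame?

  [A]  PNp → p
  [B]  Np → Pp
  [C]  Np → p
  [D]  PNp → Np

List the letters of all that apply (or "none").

(A) PNp → p is the dual of axiom B; it is valid on a frame exactly when R is symmetric. Such an R need not be symmetric, so not valid.
(B) axiom D: valid iff R is serial. Such an R need not be serial — not valid.
(C) Np → p is axiom T; it is valid on a frame exactly when R is reflexive. Such an R need not be reflexive, so not valid.
(D) PNp → Np (the dual of axiom 5) characterises the euclidean frames. Every such R is euclidean — valid.

D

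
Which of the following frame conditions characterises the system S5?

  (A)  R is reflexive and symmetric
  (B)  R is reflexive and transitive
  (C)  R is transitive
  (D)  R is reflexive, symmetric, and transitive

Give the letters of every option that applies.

(A) this class determines B (= KTB), not S5.
(B) this class determines S4, not S5.
(C) this class determines K4, not S5.
(D) S5 is sound and complete for exactly this class.

D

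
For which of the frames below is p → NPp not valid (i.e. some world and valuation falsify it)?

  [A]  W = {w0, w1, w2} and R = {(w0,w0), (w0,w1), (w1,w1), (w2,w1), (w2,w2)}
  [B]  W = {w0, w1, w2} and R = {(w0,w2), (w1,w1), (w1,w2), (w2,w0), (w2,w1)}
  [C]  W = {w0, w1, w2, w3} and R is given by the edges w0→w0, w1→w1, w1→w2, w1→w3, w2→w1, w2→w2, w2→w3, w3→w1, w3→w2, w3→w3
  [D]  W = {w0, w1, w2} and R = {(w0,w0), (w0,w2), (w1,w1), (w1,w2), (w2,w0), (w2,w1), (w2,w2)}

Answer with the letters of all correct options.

A

The schema p → NPp is axiom B; it is valid on a frame iff R is symmetric.
(A) R is not symmetric (w0 R w1 but not w1 R w0), so the schema fails here.
(B) R is symmetric (every R-edge is matched by its reverse), so the schema is valid here.
(C) R is symmetric (every R-edge is matched by its reverse), so the schema is valid here.
(D) R is symmetric (every R-edge is matched by its reverse), so the schema is valid here.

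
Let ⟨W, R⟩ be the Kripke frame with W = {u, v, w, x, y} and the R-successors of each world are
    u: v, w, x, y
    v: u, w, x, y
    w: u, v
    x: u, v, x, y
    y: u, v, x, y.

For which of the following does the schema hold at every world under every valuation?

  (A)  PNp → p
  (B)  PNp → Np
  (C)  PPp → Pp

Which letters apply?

R is symmetric: every R-edge is matched by its reverse.
R is not transitive: u R v and v R u but not u R u.
R is not euclidean: u R w and u R x but not w R x.
(A) PNp → p (the dual of axiom B) characterises the symmetric frames. R is symmetric — valid.
(B) PNp → Np is the dual of axiom 5; it is valid on a frame exactly when R is euclidean. R is not euclidean, so not valid.
(C) PPp → Pp is the dual of axiom 4; it is valid on a frame exactly when R is transitive. R is not transitive, so not valid.

A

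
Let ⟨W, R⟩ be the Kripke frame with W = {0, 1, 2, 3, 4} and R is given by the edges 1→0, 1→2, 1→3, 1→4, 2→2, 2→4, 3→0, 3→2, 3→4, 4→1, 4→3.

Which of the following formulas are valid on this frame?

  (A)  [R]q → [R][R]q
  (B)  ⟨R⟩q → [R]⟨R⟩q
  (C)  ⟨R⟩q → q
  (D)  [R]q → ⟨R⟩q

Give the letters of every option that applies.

R is not transitive: 1 R 4 and 4 R 1 but not 1 R 1.
R is not euclidean: 1 R 0 and 1 R 2 but not 0 R 2.
R is not serial: 0 has no R-successor.
R is not a subset of the identity: 1 R 0 with 1 ≠ 0.
(A) [R]q → [R][R]q (axiom 4) characterises the transitive frames. R is not transitive — not valid.
(B) axiom 5: valid iff R is euclidean. R is not euclidean — not valid.
(C) ⟨R⟩q → q is the converse of T; it holds exactly when R ⊆ identity. Here R ⊄ identity — not valid.
(D) [R]q → ⟨R⟩q is axiom D, which corresponds to seriality. R is not serial — not valid.

none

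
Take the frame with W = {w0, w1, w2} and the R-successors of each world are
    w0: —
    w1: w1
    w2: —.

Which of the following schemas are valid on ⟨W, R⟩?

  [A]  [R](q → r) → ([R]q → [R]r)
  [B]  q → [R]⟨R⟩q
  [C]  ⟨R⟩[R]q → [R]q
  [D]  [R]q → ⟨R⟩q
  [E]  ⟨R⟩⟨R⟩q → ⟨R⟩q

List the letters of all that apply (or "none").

R is symmetric: every R-edge is matched by its reverse.
R is transitive: R is closed under composition.
R is euclidean: any two R-successors of the same world are R-related.
R is not serial: w0 has no R-successor.
(A) this is just K, valid on every normal frame.
(B) q → [R]⟨R⟩q is axiom B; it is valid on a frame exactly when R is symmetric. R is symmetric, so valid.
(C) ⟨R⟩[R]q → [R]q is the dual of axiom 5, which corresponds to the euclidean property. R is euclidean — valid.
(D) axiom D: valid iff R is serial. R is not serial — not valid.
(E) ⟨R⟩⟨R⟩q → ⟨R⟩q (the dual of axiom 4) characterises the transitive frames. R is transitive — valid.

A, B, C, E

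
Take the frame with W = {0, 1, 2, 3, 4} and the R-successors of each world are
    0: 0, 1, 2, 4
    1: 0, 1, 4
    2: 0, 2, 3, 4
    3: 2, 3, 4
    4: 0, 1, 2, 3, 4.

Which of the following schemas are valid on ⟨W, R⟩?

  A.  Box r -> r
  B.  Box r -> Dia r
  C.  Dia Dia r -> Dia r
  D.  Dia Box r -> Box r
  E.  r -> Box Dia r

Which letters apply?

A, B, E

R is reflexive: each world relates to itself.
R is symmetric: every R-edge is matched by its reverse.
R is not transitive: 0 R 2 and 2 R 3 but not 0 R 3.
R is not euclidean: 0 R 1 and 0 R 2 but not 1 R 2.
R is serial: every world has an R-successor.
(A) axiom T: valid iff R is reflexive. R is reflexive — valid.
(B) axiom D: valid iff R is serial. R is serial — valid.
(C) Dia Dia r -> Dia r is the dual of axiom 4; it is valid on a frame exactly when R is transitive. R is not transitive, so not valid.
(D) the dual of axiom 5: valid iff R is euclidean. R is not euclidean — not valid.
(E) r -> Box Dia r is axiom B; it is valid on a frame exactly when R is symmetric. R is symmetric, so valid.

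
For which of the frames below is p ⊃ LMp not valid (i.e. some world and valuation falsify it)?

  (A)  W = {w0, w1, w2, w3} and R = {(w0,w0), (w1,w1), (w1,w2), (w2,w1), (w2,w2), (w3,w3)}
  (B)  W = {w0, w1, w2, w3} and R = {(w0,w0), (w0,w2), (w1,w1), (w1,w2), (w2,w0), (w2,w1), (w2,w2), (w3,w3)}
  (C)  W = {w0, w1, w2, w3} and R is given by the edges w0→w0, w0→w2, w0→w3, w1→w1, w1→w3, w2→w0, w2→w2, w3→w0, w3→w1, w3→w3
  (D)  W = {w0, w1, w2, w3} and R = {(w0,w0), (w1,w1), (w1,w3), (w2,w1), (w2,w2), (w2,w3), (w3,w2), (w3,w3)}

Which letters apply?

The schema p ⊃ LMp is axiom B; it is valid on a frame iff R is symmetric.
(A) R is symmetric (every R-edge is matched by its reverse), so the schema is valid here.
(B) R is symmetric (every R-edge is matched by its reverse), so the schema is valid here.
(C) R is symmetric (every R-edge is matched by its reverse), so the schema is valid here.
(D) R is not symmetric (w1 R w3 but not w3 R w1), so the schema fails here.

D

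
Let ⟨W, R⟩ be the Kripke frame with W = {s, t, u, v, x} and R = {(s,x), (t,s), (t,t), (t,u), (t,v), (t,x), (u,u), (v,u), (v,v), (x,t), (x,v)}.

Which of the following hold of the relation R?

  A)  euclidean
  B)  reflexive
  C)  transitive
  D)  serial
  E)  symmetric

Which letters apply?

D

(A) not euclidean: t R s and t R t but not s R t.
(B) not reflexive: not s R s.
(C) not transitive: s R x and x R t but not s R t.
(D) serial: every world has an R-successor.
(E) not symmetric: s R x but not x R s.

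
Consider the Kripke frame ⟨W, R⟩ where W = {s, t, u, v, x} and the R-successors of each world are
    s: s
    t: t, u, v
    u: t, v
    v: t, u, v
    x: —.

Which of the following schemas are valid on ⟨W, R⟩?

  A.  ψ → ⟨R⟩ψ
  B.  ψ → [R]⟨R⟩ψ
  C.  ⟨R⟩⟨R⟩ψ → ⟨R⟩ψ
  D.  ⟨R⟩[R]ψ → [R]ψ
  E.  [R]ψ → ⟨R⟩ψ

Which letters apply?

B

R is not reflexive: not u R u.
R is symmetric: every R-edge is matched by its reverse.
R is not transitive: u R t and t R u but not u R u.
R is not euclidean: t R u and t R u but not u R u.
R is not serial: x has no R-successor.
(A) ψ → ⟨R⟩ψ is the dual of axiom T; it is valid on a frame exactly when R is reflexive. R is not reflexive, so not valid.
(B) ψ → [R]⟨R⟩ψ (axiom B) characterises the symmetric frames. R is symmetric — valid.
(C) ⟨R⟩⟨R⟩ψ → ⟨R⟩ψ is the dual of axiom 4, which corresponds to transitivity. R is not transitive — not valid.
(D) ⟨R⟩[R]ψ → [R]ψ is the dual of axiom 5; it is valid on a frame exactly when R is euclidean. R is not euclidean, so not valid.
(E) axiom D: valid iff R is serial. R is not serial — not valid.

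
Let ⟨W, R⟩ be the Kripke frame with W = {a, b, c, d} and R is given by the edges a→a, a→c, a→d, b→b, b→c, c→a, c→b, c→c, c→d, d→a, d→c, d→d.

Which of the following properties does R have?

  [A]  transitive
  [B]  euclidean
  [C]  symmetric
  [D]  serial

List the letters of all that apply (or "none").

C, D

(A) not transitive: a R c and c R b but not a R b.
(B) not euclidean: c R a and c R b but not a R b.
(C) symmetric: every R-edge is matched by its reverse.
(D) serial: every world has an R-successor.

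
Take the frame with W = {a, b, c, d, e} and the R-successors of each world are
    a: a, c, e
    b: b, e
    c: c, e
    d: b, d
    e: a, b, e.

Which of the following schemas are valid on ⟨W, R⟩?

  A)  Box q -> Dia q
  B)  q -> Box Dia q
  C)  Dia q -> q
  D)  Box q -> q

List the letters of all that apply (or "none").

R is reflexive: each world relates to itself.
R is not symmetric: a R c but not c R a.
R is serial: every world has an R-successor.
R is not a subset of the identity: a R c with a ≠ c.
(A) Box q -> Dia q (axiom D) characterises the serial frames. R is serial — valid.
(B) q -> Box Dia q is axiom B; it is valid on a frame exactly when R is symmetric. R is not symmetric, so not valid.
(C) Dia q -> q is the converse of T; it holds exactly when R ⊆ identity. Here R ⊄ identity — not valid.
(D) Box q -> q is axiom T; it is valid on a frame exactly when R is reflexive. R is reflexive, so valid.

A, D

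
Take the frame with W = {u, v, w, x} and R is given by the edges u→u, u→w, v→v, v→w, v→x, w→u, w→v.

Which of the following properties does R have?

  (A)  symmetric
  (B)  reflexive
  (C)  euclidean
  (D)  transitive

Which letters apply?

(A) not symmetric: v R x but not x R v.
(B) not reflexive: not w R w.
(C) not euclidean: v R w and v R x but not w R x.
(D) not transitive: u R w and w R v but not u R v.

none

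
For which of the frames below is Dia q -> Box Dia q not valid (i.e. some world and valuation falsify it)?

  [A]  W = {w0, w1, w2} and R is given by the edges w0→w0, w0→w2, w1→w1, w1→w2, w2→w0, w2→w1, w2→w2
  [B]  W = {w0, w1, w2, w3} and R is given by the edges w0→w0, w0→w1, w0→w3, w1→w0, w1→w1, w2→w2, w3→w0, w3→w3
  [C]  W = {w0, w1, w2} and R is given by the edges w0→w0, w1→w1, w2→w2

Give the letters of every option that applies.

A, B

The schema Dia q -> Box Dia q is axiom 5; it is valid on a frame iff R is euclidean.
(A) R is not euclidean (w2 R w0 and w2 R w1 but not w0 R w1), so the schema fails here.
(B) R is not euclidean (w0 R w1 and w0 R w3 but not w1 R w3), so the schema fails here.
(C) R is euclidean (any two R-successors of the same world are R-related), so the schema is valid here.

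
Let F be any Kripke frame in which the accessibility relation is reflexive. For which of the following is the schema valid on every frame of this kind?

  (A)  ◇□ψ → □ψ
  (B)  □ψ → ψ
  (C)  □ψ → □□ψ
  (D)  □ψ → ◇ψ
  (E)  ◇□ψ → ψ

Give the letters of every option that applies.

B, D

A reflexive relation is serial.
(A) ◇□ψ → □ψ is the dual of axiom 5, which corresponds to the euclidean property. Such an R need not be euclidean — not valid.
(B) axiom T: valid iff R is reflexive. Every such R is reflexive — valid.
(C) □ψ → □□ψ is axiom 4; it is valid on a frame exactly when R is transitive. Such an R need not be transitive, so not valid.
(D) □ψ → ◇ψ is axiom D; it is valid on a frame exactly when R is serial. Every such R is serial, so valid.
(E) the dual of axiom B: valid iff R is symmetric. Such an R need not be symmetric — not valid.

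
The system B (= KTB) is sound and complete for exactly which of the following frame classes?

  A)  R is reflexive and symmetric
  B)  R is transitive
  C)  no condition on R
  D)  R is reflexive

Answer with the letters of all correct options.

A

(A) B (= KTB) is sound and complete for exactly this class.
(B) this class determines K4, not B (= KTB).
(C) this class determines K, not B (= KTB).
(D) this class determines T (= KT), not B (= KTB).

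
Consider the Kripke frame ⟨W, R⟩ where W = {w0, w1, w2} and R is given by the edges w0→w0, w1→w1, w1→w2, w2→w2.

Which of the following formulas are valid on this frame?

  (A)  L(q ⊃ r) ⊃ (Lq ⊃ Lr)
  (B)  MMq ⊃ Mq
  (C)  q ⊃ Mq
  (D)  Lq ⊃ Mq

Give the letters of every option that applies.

R is reflexive: each world relates to itself.
R is transitive: R is closed under composition.
R is serial: every world has an R-successor.
(A) L(q ⊃ r) ⊃ (Lq ⊃ Lr) is the K axiom; it holds on all frames — valid.
(B) MMq ⊃ Mq (the dual of axiom 4) characterises the transitive frames. R is transitive — valid.
(C) q ⊃ Mq (the dual of axiom T) characterises the reflexive frames. R is reflexive — valid.
(D) Lq ⊃ Mq is axiom D; it is valid on a frame exactly when R is serial. R is serial, so valid.

A, B, C, D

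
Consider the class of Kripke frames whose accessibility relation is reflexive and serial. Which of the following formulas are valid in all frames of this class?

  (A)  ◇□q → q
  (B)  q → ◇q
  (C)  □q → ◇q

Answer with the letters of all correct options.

(A) ◇□q → q is the dual of axiom B, which corresponds to symmetry. Such an R need not be symmetric — not valid.
(B) q → ◇q is the dual of axiom T, which corresponds to reflexivity. Every such R is reflexive — valid.
(C) □q → ◇q is axiom D; it is valid on a frame exactly when R is serial. Every such R is serial, so valid.

B, C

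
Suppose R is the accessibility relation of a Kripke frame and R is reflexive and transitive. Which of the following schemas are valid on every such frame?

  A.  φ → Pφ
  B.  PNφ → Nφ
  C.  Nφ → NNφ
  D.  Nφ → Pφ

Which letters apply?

Reflexive relations are serial.
(A) the dual of axiom T: valid iff R is reflexive. Every such R is reflexive — valid.
(B) PNφ → Nφ is the dual of axiom 5, which corresponds to the euclidean property. Such an R need not be euclidean — not valid.
(C) Nφ → NNφ is axiom 4; it is valid on a frame exactly when R is transitive. Every such R is transitive, so valid.
(D) Nφ → Pφ is axiom D, which corresponds to seriality. Every such R is serial — valid.

A, C, D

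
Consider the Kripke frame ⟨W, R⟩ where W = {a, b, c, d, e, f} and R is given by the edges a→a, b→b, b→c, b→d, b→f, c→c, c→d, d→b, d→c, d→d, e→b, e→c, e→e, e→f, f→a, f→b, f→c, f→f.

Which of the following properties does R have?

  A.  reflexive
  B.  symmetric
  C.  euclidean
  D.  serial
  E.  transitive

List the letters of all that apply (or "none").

A, D

(A) reflexive: each world relates to itself.
(B) not symmetric: b R c but not c R b.
(C) not euclidean: b R c and b R b but not c R b.
(D) serial: every world has an R-successor.
(E) not transitive: b R f and f R a but not b R a.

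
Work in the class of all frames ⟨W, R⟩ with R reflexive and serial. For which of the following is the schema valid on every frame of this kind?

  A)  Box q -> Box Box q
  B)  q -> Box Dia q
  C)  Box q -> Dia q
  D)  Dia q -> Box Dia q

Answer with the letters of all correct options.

(A) Box q -> Box Box q is axiom 4; it is valid on a frame exactly when R is transitive. Such an R need not be transitive, so not valid.
(B) q -> Box Dia q is axiom B; it is valid on a frame exactly when R is symmetric. Such an R need not be symmetric, so not valid.
(C) Box q -> Dia q is axiom D; it is valid on a frame exactly when R is serial. Every such R is serial, so valid.
(D) Dia q -> Box Dia q (axiom 5) characterises the euclidean frames. Such an R need not be euclidean — not valid.

C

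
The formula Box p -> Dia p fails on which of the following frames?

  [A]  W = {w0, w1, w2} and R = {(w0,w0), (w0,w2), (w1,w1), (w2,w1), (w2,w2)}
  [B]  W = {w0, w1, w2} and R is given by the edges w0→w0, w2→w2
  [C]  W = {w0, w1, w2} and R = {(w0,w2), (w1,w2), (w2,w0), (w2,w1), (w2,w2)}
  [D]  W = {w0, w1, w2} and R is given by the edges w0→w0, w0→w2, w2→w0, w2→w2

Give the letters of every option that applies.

The schema Box p -> Dia p is axiom D; it is valid on a frame iff R is serial.
(A) R is serial (every world has an R-successor), so the schema is valid here.
(B) R is not serial (w1 has no R-successor), so the schema fails here.
(C) R is serial (every world has an R-successor), so the schema is valid here.
(D) R is not serial (w1 has no R-successor), so the schema fails here.

B, D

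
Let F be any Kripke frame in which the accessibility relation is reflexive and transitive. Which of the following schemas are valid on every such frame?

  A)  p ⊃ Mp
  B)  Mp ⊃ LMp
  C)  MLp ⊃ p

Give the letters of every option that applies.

Reflexive relations are serial.
(A) p ⊃ Mp (the dual of axiom T) characterises the reflexive frames. Every such R is reflexive — valid.
(B) Mp ⊃ LMp is axiom 5, which corresponds to the euclidean property. Such an R need not be euclidean — not valid.
(C) MLp ⊃ p is the dual of axiom B; it is valid on a frame exactly when R is symmetric. Such an R need not be symmetric, so not valid.

A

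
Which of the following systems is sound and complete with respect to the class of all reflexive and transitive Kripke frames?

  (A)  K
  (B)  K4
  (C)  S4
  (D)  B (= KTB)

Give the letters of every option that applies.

(A) K is determined by the class of arbitrary frames.
(B) K4 is determined by the class of transitive frames.
(C) S4 is determined by exactly this class.
(D) B (= KTB) is determined by the class of reflexive and symmetric frames.

C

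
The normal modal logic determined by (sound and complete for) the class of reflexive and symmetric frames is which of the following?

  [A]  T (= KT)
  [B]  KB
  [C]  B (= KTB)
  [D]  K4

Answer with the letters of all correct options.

(A) T (= KT) is determined by the class of reflexive frames.
(B) KB is determined by the class of symmetric frames.
(C) B (= KTB) is determined by exactly this class.
(D) K4 is determined by the class of transitive frames.

C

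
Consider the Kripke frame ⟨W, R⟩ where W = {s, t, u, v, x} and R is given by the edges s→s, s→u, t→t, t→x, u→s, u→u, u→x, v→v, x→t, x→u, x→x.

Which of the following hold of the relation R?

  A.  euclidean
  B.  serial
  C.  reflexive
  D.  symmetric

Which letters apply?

B, C, D

(A) not euclidean: u R s and u R x but not s R x.
(B) serial: every world has an R-successor.
(C) reflexive: each world relates to itself.
(D) symmetric: every R-edge is matched by its reverse.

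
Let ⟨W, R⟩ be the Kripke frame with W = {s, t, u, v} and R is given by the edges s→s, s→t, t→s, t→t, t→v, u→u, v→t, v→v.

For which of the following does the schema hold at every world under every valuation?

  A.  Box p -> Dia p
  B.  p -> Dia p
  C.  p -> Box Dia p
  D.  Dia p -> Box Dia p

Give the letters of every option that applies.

A, B, C

R is reflexive: each world relates to itself.
R is symmetric: every R-edge is matched by its reverse.
R is not euclidean: t R s and t R v but not s R v.
R is serial: every world has an R-successor.
(A) axiom D: valid iff R is serial. R is serial — valid.
(B) p -> Dia p is the dual of axiom T, which corresponds to reflexivity. R is reflexive — valid.
(C) p -> Box Dia p is axiom B, which corresponds to symmetry. R is symmetric — valid.
(D) Dia p -> Box Dia p is axiom 5; it is valid on a frame exactly when R is euclidean. R is not euclidean, so not valid.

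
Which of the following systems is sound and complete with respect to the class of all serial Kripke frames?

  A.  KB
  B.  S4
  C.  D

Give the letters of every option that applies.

C

(A) KB is determined by the class of symmetric frames.
(B) S4 is determined by the class of reflexive and transitive frames.
(C) D is determined by exactly this class.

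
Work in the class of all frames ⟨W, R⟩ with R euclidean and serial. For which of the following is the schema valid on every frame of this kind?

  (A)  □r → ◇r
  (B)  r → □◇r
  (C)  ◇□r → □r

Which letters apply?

A, C

(A) □r → ◇r is axiom D, which corresponds to seriality. Every such R is serial — valid.
(B) r → □◇r (axiom B) characterises the symmetric frames. Such an R need not be symmetric — not valid.
(C) ◇□r → □r is the dual of axiom 5; it is valid on a frame exactly when R is euclidean. Every such R is euclidean, so valid.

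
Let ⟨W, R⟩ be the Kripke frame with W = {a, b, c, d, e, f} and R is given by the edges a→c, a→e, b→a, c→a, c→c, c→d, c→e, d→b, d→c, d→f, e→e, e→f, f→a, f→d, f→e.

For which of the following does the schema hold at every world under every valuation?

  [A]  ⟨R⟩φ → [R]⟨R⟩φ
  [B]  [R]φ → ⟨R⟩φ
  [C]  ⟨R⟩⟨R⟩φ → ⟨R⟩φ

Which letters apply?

R is not transitive: a R c and c R a but not a R a.
R is not euclidean: a R e and a R c but not e R c.
R is serial: every world has an R-successor.
(A) ⟨R⟩φ → [R]⟨R⟩φ is axiom 5, which corresponds to the euclidean property. R is not euclidean — not valid.
(B) [R]φ → ⟨R⟩φ is axiom D, which corresponds to seriality. R is serial — valid.
(C) ⟨R⟩⟨R⟩φ → ⟨R⟩φ is the dual of axiom 4, which corresponds to transitivity. R is not transitive — not valid.

B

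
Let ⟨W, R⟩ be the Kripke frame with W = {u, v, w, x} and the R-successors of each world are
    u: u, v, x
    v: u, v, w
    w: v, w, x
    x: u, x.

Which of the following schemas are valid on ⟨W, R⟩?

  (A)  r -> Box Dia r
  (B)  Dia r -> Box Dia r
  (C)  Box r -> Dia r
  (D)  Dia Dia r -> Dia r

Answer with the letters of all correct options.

R is not symmetric: w R x but not x R w.
R is not transitive: u R v and v R w but not u R w.
R is not euclidean: u R v and u R x but not v R x.
R is serial: every world has an R-successor.
(A) r -> Box Dia r (axiom B) characterises the symmetric frames. R is not symmetric — not valid.
(B) axiom 5: valid iff R is euclidean. R is not euclidean — not valid.
(C) Box r -> Dia r (axiom D) characterises the serial frames. R is serial — valid.
(D) Dia Dia r -> Dia r is the dual of axiom 4, which corresponds to transitivity. R is not transitive — not valid.

C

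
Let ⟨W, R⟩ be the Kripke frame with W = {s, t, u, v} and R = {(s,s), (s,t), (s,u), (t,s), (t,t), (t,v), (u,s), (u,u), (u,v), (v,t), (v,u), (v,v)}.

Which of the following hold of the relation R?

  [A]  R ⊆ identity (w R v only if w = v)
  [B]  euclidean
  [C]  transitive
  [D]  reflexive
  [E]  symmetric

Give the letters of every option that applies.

D, E

(A) not ⊆ identity: s R t with s ≠ t.
(B) not euclidean: s R t and s R u but not t R u.
(C) not transitive: s R t and t R v but not s R v.
(D) reflexive: each world relates to itself.
(E) symmetric: every R-edge is matched by its reverse.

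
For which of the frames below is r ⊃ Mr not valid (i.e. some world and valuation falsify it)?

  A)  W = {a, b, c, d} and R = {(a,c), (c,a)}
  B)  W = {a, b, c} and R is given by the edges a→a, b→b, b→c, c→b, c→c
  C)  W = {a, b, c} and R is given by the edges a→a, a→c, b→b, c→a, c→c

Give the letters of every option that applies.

The schema r ⊃ Mr is the dual of axiom T; it is valid on a frame iff R is reflexive.
(A) R is not reflexive (not a R a), so the schema fails here.
(B) R is reflexive (each world relates to itself), so the schema is valid here.
(C) R is reflexive (each world relates to itself), so the schema is valid here.

A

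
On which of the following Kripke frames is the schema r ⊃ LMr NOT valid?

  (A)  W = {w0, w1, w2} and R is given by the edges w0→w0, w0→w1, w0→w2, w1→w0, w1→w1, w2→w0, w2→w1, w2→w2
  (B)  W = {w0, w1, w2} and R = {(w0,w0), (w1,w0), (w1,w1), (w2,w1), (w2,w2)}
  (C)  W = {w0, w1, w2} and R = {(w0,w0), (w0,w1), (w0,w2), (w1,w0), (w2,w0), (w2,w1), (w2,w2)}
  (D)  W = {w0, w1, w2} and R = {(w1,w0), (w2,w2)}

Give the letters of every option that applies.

The schema r ⊃ LMr is axiom B; it is valid on a frame iff R is symmetric.
(A) R is not symmetric (w2 R w1 but not w1 R w2), so the schema fails here.
(B) R is not symmetric (w1 R w0 but not w0 R w1), so the schema fails here.
(C) R is not symmetric (w2 R w1 but not w1 R w2), so the schema fails here.
(D) R is not symmetric (w1 R w0 but not w0 R w1), so the schema fails here.

A, B, C, D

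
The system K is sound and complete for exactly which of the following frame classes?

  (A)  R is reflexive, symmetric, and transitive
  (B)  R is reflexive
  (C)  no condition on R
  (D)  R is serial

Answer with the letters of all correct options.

(A) this class determines S5, not K.
(B) this class determines T (= KT), not K.
(C) K is sound and complete for exactly this class.
(D) this class determines D, not K.

C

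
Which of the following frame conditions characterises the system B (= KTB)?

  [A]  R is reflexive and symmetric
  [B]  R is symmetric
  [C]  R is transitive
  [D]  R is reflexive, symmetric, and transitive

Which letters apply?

A

(A) B (= KTB) is sound and complete for exactly this class.
(B) this class determines KB, not B (= KTB).
(C) this class determines K4, not B (= KTB).
(D) this class determines S5, not B (= KTB).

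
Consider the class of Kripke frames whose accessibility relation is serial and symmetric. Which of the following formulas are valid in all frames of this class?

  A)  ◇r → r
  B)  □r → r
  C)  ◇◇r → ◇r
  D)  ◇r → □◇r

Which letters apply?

none

(A) ◇r → r is valid only on frames where every R-edge is a self-loop. Such an R need not be a subset of the identity — not valid.
(B) axiom T: valid iff R is reflexive. Such an R need not be reflexive — not valid.
(C) ◇◇r → ◇r (the dual of axiom 4) characterises the transitive frames. Such an R need not be transitive — not valid.
(D) ◇r → □◇r is axiom 5, which corresponds to the euclidean property. Such an R need not be euclidean — not valid.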